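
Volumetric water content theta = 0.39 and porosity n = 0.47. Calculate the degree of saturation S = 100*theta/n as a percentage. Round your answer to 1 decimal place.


Step 1: S = 100 * theta_v / n
Step 2: S = 100 * 0.39 / 0.47
Step 3: S = 83.0%

83.0


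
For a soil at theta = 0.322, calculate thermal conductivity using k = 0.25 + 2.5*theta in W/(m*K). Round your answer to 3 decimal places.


Step 1: k = 0.25 + 2.5 * theta
Step 2: k = 0.25 + 2.5 * 0.322
Step 3: k = 0.25 + 0.805
Step 4: k = 1.055 W/(m*K)

1.055


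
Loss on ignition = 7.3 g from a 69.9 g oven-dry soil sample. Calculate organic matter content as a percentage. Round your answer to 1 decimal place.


Step 1: OM% = 100 * LOI / sample mass
Step 2: OM = 100 * 7.3 / 69.9
Step 3: OM = 10.4%

10.4


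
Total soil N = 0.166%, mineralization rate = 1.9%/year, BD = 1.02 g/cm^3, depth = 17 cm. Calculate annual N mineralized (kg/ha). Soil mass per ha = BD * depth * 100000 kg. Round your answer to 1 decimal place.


Step 1: Soil mass per ha = BD * depth * 100000 = 1.02 * 17 * 100000 = 1734000 kg
Step 2: Total N pool = soil mass * N%/100 = 1734000 * 0.166/100 = 2878.44 kg/ha
Step 3: N mineralized = N pool * rate%/100 = 2878.44 * 1.9/100 = 54.7 kg/ha/yr

54.7


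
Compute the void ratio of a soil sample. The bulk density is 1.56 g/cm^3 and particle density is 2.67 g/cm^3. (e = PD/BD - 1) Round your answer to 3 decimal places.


Step 1: e = PD / BD - 1
Step 2: e = 2.67 / 1.56 - 1
Step 3: e = 1.71154 - 1
Step 4: e = 0.712

0.712


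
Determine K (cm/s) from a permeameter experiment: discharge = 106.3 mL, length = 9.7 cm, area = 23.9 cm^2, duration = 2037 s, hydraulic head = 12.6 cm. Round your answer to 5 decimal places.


Step 1: K = Q * L / (A * t * h)
Step 2: Numerator = 106.3 * 9.7 = 1031.11
Step 3: Denominator = 23.9 * 2037 * 12.6 = 613422.18
Step 4: K = 1031.11 / 613422.18 = 0.00168 cm/s

0.00168


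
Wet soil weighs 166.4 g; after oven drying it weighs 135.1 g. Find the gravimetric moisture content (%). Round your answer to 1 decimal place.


Step 1: Water mass = wet - dry = 166.4 - 135.1 = 31.3 g
Step 2: w = 100 * water mass / dry mass
Step 3: w = 100 * 31.3 / 135.1 = 23.2%

23.2


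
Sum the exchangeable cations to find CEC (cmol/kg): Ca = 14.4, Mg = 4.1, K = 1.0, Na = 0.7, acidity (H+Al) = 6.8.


Step 1: CEC = Ca + Mg + K + Na + (H+Al)
Step 2: CEC = 14.4 + 4.1 + 1.0 + 0.7 + 6.8
Step 3: CEC = 27.0 cmol/kg

27.0


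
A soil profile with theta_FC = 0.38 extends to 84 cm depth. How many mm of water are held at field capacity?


Step 1: Water (mm) = theta_FC * depth (cm) * 10
Step 2: Water = 0.38 * 84 * 10
Step 3: Water = 319.2 mm

319.2


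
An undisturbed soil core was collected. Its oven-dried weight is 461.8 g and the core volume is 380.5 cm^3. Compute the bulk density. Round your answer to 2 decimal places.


Step 1: Identify the formula: BD = dry mass / volume
Step 2: Substitute values: BD = 461.8 / 380.5
Step 3: BD = 1.21 g/cm^3

1.21


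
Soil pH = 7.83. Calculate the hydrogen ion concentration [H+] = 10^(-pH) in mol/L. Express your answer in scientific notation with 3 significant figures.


Step 1: [H+] = 10^(-pH)
Step 2: [H+] = 10^(-7.83)
Step 3: [H+] = 1.48e-08 mol/L

1.48e-08


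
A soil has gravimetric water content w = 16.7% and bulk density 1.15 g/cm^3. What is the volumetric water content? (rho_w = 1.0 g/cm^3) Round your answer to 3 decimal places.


Step 1: theta = (w / 100) * BD / rho_w
Step 2: theta = (16.7 / 100) * 1.15 / 1.0
Step 3: theta = 0.167 * 1.15
Step 4: theta = 0.192

0.192


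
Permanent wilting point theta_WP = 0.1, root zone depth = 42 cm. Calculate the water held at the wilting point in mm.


Step 1: Water (mm) = theta_WP * depth * 10
Step 2: Water = 0.1 * 42 * 10
Step 3: Water = 42.0 mm

42.0


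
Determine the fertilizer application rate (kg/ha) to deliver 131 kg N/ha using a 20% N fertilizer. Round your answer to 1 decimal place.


Step 1: Fertilizer rate = target N / (N content / 100)
Step 2: Rate = 131 / (20 / 100)
Step 3: Rate = 131 / 0.2
Step 4: Rate = 655.0 kg/ha

655.0


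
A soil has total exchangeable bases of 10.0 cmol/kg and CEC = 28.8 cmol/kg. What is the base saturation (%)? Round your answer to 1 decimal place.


Step 1: BS = 100 * (sum of bases) / CEC
Step 2: BS = 100 * 10.0 / 28.8
Step 3: BS = 34.7%

34.7


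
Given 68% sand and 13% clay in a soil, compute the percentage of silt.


Step 1: sand + silt + clay = 100%
Step 2: silt = 100 - sand - clay
Step 3: silt = 100 - 68 - 13
Step 4: silt = 19%

19


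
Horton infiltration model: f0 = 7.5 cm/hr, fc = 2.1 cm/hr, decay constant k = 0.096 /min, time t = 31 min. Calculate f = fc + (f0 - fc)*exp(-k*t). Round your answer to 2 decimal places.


Step 1: f = fc + (f0 - fc) * exp(-k * t)
Step 2: exp(-0.096 * 31) = 0.050996
Step 3: f = 2.1 + (7.5 - 2.1) * 0.050996
Step 4: f = 2.1 + 5.4 * 0.050996
Step 5: f = 2.38 cm/hr

2.38


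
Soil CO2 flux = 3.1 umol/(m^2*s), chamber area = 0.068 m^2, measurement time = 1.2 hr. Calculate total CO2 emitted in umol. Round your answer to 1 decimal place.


Step 1: Convert time to seconds: 1.2 hr * 3600 = 4320.0 s
Step 2: Total = flux * area * time_s
Step 3: Total = 3.1 * 0.068 * 4320.0
Step 4: Total = 910.7 umol

910.7


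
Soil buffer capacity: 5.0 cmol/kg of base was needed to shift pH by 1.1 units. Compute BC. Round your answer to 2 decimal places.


Step 1: BC = change in base / change in pH
Step 2: BC = 5.0 / 1.1
Step 3: BC = 4.55 cmol/(kg*pH unit)

4.55


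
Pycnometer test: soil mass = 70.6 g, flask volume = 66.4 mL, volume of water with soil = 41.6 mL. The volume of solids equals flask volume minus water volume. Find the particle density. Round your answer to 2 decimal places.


Step 1: Volume of solids = flask volume - water volume with soil
Step 2: V_solids = 66.4 - 41.6 = 24.8 mL
Step 3: Particle density = mass / V_solids = 70.6 / 24.8 = 2.85 g/cm^3

2.85


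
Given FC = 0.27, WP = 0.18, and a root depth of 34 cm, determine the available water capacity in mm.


Step 1: Available water = (FC - WP) * depth * 10
Step 2: AW = (0.27 - 0.18) * 34 * 10
Step 3: AW = 0.09 * 34 * 10
Step 4: AW = 30.6 mm

30.6


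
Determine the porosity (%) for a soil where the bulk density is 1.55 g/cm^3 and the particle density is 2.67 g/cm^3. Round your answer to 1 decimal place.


Step 1: Formula: n = 100 * (1 - BD / PD)
Step 2: n = 100 * (1 - 1.55 / 2.67)
Step 3: n = 100 * (1 - 0.58052)
Step 4: n = 41.9%

41.9


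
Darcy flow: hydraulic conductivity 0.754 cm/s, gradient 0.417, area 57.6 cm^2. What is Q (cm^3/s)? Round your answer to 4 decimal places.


Step 1: Apply Darcy's law: Q = K * i * A
Step 2: Q = 0.754 * 0.417 * 57.6
Step 3: Q = 18.1105 cm^3/s

18.1105


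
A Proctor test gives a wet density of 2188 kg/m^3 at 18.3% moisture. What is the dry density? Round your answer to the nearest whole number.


Step 1: Dry density = wet density / (1 + w/100)
Step 2: Dry density = 2188 / (1 + 18.3/100)
Step 3: Dry density = 2188 / 1.183
Step 4: Dry density = 1850 kg/m^3

1850


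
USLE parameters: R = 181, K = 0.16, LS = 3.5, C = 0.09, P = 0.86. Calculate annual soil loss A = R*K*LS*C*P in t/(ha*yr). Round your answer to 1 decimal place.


Step 1: A = R * K * LS * C * P
Step 2: R * K = 181 * 0.16 = 28.96
Step 3: (R*K) * LS = 28.96 * 3.5 = 101.36
Step 4: * C * P = 101.36 * 0.09 * 0.86 = 7.8
Step 5: A = 7.8 t/(ha*yr)

7.8


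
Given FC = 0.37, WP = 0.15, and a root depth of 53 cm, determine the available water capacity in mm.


Step 1: Available water = (FC - WP) * depth * 10
Step 2: AW = (0.37 - 0.15) * 53 * 10
Step 3: AW = 0.22 * 53 * 10
Step 4: AW = 116.6 mm

116.6


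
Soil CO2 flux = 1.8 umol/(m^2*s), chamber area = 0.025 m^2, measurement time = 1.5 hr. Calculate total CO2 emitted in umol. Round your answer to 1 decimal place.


Step 1: Convert time to seconds: 1.5 hr * 3600 = 5400.0 s
Step 2: Total = flux * area * time_s
Step 3: Total = 1.8 * 0.025 * 5400.0
Step 4: Total = 243.0 umol

243.0


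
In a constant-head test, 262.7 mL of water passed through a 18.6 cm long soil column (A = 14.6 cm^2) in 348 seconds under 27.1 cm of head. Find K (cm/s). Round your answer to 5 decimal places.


Step 1: K = Q * L / (A * t * h)
Step 2: Numerator = 262.7 * 18.6 = 4886.22
Step 3: Denominator = 14.6 * 348 * 27.1 = 137689.68
Step 4: K = 4886.22 / 137689.68 = 0.03549 cm/s

0.03549


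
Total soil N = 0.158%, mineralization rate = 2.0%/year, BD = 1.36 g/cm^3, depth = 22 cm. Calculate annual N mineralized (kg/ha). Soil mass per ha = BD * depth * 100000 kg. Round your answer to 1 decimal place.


Step 1: Soil mass per ha = BD * depth * 100000 = 1.36 * 22 * 100000 = 2992000 kg
Step 2: Total N pool = soil mass * N%/100 = 2992000 * 0.158/100 = 4727.36 kg/ha
Step 3: N mineralized = N pool * rate%/100 = 4727.36 * 2.0/100 = 94.5 kg/ha/yr

94.5


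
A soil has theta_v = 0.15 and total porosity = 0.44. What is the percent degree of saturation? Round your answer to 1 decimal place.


Step 1: S = 100 * theta_v / n
Step 2: S = 100 * 0.15 / 0.44
Step 3: S = 34.1%

34.1


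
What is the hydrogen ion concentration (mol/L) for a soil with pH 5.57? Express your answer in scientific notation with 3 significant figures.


Step 1: [H+] = 10^(-pH)
Step 2: [H+] = 10^(-5.57)
Step 3: [H+] = 2.69e-06 mol/L

2.69e-06


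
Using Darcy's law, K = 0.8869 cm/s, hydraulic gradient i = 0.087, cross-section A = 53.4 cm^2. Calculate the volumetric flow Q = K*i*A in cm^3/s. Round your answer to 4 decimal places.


Step 1: Apply Darcy's law: Q = K * i * A
Step 2: Q = 0.8869 * 0.087 * 53.4
Step 3: Q = 4.1204 cm^3/s

4.1204


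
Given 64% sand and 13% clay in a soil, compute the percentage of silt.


Step 1: sand + silt + clay = 100%
Step 2: silt = 100 - sand - clay
Step 3: silt = 100 - 64 - 13
Step 4: silt = 23%

23


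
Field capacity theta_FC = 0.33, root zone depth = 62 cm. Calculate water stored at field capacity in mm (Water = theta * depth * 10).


Step 1: Water (mm) = theta_FC * depth (cm) * 10
Step 2: Water = 0.33 * 62 * 10
Step 3: Water = 204.6 mm

204.6


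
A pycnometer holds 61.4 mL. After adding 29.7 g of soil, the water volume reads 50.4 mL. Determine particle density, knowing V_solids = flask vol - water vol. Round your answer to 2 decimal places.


Step 1: Volume of solids = flask volume - water volume with soil
Step 2: V_solids = 61.4 - 50.4 = 11.0 mL
Step 3: Particle density = mass / V_solids = 29.7 / 11.0 = 2.7 g/cm^3

2.7


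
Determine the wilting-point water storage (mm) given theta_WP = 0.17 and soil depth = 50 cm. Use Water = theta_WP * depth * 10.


Step 1: Water (mm) = theta_WP * depth * 10
Step 2: Water = 0.17 * 50 * 10
Step 3: Water = 85.0 mm

85.0


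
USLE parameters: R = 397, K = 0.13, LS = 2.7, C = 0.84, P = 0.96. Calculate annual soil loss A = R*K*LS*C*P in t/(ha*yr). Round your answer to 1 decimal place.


Step 1: A = R * K * LS * C * P
Step 2: R * K = 397 * 0.13 = 51.61
Step 3: (R*K) * LS = 51.61 * 2.7 = 139.347
Step 4: * C * P = 139.347 * 0.84 * 0.96 = 112.4
Step 5: A = 112.4 t/(ha*yr)

112.4


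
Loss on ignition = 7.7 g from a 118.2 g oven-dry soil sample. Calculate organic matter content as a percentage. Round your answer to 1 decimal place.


Step 1: OM% = 100 * LOI / sample mass
Step 2: OM = 100 * 7.7 / 118.2
Step 3: OM = 6.5%

6.5


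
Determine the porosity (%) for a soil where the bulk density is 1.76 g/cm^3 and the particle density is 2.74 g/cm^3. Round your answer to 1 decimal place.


Step 1: Formula: n = 100 * (1 - BD / PD)
Step 2: n = 100 * (1 - 1.76 / 2.74)
Step 3: n = 100 * (1 - 0.64234)
Step 4: n = 35.8%

35.8


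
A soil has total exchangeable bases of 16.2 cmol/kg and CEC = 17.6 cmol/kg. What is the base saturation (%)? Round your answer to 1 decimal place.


Step 1: BS = 100 * (sum of bases) / CEC
Step 2: BS = 100 * 16.2 / 17.6
Step 3: BS = 92.0%

92.0


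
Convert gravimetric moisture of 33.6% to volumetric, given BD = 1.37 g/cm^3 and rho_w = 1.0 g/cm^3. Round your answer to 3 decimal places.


Step 1: theta = (w / 100) * BD / rho_w
Step 2: theta = (33.6 / 100) * 1.37 / 1.0
Step 3: theta = 0.336 * 1.37
Step 4: theta = 0.46

0.46


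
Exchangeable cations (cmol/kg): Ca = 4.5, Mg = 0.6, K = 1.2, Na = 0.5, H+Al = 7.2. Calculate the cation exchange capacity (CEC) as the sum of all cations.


Step 1: CEC = Ca + Mg + K + Na + (H+Al)
Step 2: CEC = 4.5 + 0.6 + 1.2 + 0.5 + 7.2
Step 3: CEC = 14.0 cmol/kg

14.0


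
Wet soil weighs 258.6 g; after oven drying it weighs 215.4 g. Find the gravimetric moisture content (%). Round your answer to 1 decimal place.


Step 1: Water mass = wet - dry = 258.6 - 215.4 = 43.2 g
Step 2: w = 100 * water mass / dry mass
Step 3: w = 100 * 43.2 / 215.4 = 20.1%

20.1


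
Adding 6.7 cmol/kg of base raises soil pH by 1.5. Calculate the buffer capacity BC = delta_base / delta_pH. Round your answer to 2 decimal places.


Step 1: BC = change in base / change in pH
Step 2: BC = 6.7 / 1.5
Step 3: BC = 4.47 cmol/(kg*pH unit)

4.47


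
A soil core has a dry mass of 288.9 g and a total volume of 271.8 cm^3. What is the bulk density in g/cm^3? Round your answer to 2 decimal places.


Step 1: Identify the formula: BD = dry mass / volume
Step 2: Substitute values: BD = 288.9 / 271.8
Step 3: BD = 1.06 g/cm^3

1.06


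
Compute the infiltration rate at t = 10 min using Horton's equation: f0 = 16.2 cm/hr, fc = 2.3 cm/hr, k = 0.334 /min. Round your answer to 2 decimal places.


Step 1: f = fc + (f0 - fc) * exp(-k * t)
Step 2: exp(-0.334 * 10) = 0.035437
Step 3: f = 2.3 + (16.2 - 2.3) * 0.035437
Step 4: f = 2.3 + 13.9 * 0.035437
Step 5: f = 2.79 cm/hr

2.79


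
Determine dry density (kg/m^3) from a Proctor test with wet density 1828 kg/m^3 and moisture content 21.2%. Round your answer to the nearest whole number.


Step 1: Dry density = wet density / (1 + w/100)
Step 2: Dry density = 1828 / (1 + 21.2/100)
Step 3: Dry density = 1828 / 1.212
Step 4: Dry density = 1508 kg/m^3

1508


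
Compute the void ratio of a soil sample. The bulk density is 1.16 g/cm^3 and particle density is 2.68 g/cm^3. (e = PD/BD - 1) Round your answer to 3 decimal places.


Step 1: e = PD / BD - 1
Step 2: e = 2.68 / 1.16 - 1
Step 3: e = 2.31034 - 1
Step 4: e = 1.31

1.31


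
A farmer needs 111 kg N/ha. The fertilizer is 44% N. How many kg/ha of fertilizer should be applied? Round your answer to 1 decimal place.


Step 1: Fertilizer rate = target N / (N content / 100)
Step 2: Rate = 111 / (44 / 100)
Step 3: Rate = 111 / 0.44
Step 4: Rate = 252.3 kg/ha

252.3


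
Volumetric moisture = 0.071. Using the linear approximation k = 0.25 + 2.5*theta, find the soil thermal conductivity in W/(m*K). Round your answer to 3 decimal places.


Step 1: k = 0.25 + 2.5 * theta
Step 2: k = 0.25 + 2.5 * 0.071
Step 3: k = 0.25 + 0.178
Step 4: k = 0.428 W/(m*K)

0.428


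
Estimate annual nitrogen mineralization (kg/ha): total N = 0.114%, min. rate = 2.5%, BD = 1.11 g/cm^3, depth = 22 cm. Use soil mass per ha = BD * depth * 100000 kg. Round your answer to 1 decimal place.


Step 1: Soil mass per ha = BD * depth * 100000 = 1.11 * 22 * 100000 = 2442000 kg
Step 2: Total N pool = soil mass * N%/100 = 2442000 * 0.114/100 = 2783.88 kg/ha
Step 3: N mineralized = N pool * rate%/100 = 2783.88 * 2.5/100 = 69.6 kg/ha/yr

69.6


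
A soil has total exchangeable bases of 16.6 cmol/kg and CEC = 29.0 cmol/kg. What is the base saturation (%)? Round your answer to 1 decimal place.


Step 1: BS = 100 * (sum of bases) / CEC
Step 2: BS = 100 * 16.6 / 29.0
Step 3: BS = 57.2%

57.2


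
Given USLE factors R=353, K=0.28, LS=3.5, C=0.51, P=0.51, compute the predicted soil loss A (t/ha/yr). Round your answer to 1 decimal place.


Step 1: A = R * K * LS * C * P
Step 2: R * K = 353 * 0.28 = 98.84
Step 3: (R*K) * LS = 98.84 * 3.5 = 345.94
Step 4: * C * P = 345.94 * 0.51 * 0.51 = 90.0
Step 5: A = 90.0 t/(ha*yr)

90.0


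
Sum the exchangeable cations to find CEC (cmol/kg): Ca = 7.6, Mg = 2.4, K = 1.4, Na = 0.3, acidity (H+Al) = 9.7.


Step 1: CEC = Ca + Mg + K + Na + (H+Al)
Step 2: CEC = 7.6 + 2.4 + 1.4 + 0.3 + 9.7
Step 3: CEC = 21.4 cmol/kg

21.4


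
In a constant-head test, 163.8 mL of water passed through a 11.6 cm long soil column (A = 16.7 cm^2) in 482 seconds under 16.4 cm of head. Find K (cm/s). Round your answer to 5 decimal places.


Step 1: K = Q * L / (A * t * h)
Step 2: Numerator = 163.8 * 11.6 = 1900.08
Step 3: Denominator = 16.7 * 482 * 16.4 = 132010.16
Step 4: K = 1900.08 / 132010.16 = 0.01439 cm/s

0.01439


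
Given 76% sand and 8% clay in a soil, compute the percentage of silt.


Step 1: sand + silt + clay = 100%
Step 2: silt = 100 - sand - clay
Step 3: silt = 100 - 76 - 8
Step 4: silt = 16%

16


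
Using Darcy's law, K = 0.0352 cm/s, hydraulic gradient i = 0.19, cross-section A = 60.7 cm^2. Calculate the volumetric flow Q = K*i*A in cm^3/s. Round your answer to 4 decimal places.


Step 1: Apply Darcy's law: Q = K * i * A
Step 2: Q = 0.0352 * 0.19 * 60.7
Step 3: Q = 0.406 cm^3/s

0.406


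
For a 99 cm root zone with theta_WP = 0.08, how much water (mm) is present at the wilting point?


Step 1: Water (mm) = theta_WP * depth * 10
Step 2: Water = 0.08 * 99 * 10
Step 3: Water = 79.2 mm

79.2


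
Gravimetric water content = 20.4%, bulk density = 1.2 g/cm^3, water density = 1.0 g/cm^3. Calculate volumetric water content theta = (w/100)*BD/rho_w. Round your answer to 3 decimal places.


Step 1: theta = (w / 100) * BD / rho_w
Step 2: theta = (20.4 / 100) * 1.2 / 1.0
Step 3: theta = 0.204 * 1.2
Step 4: theta = 0.245

0.245


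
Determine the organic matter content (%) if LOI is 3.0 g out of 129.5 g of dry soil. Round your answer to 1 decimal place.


Step 1: OM% = 100 * LOI / sample mass
Step 2: OM = 100 * 3.0 / 129.5
Step 3: OM = 2.3%

2.3


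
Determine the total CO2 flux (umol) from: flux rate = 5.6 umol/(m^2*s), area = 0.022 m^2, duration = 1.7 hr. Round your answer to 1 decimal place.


Step 1: Convert time to seconds: 1.7 hr * 3600 = 6120.0 s
Step 2: Total = flux * area * time_s
Step 3: Total = 5.6 * 0.022 * 6120.0
Step 4: Total = 754.0 umol

754.0


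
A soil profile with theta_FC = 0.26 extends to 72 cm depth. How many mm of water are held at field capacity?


Step 1: Water (mm) = theta_FC * depth (cm) * 10
Step 2: Water = 0.26 * 72 * 10
Step 3: Water = 187.2 mm

187.2


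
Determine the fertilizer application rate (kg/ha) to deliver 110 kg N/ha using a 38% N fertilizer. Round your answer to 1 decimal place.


Step 1: Fertilizer rate = target N / (N content / 100)
Step 2: Rate = 110 / (38 / 100)
Step 3: Rate = 110 / 0.38
Step 4: Rate = 289.5 kg/ha

289.5


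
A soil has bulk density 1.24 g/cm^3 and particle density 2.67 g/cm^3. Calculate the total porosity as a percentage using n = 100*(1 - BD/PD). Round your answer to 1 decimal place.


Step 1: Formula: n = 100 * (1 - BD / PD)
Step 2: n = 100 * (1 - 1.24 / 2.67)
Step 3: n = 100 * (1 - 0.46442)
Step 4: n = 53.6%

53.6


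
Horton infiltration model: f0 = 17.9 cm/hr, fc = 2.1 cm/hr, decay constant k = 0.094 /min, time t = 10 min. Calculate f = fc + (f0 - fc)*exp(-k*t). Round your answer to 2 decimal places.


Step 1: f = fc + (f0 - fc) * exp(-k * t)
Step 2: exp(-0.094 * 10) = 0.390628
Step 3: f = 2.1 + (17.9 - 2.1) * 0.390628
Step 4: f = 2.1 + 15.8 * 0.390628
Step 5: f = 8.27 cm/hr

8.27


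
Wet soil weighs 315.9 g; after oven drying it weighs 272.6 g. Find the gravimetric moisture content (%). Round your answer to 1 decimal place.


Step 1: Water mass = wet - dry = 315.9 - 272.6 = 43.3 g
Step 2: w = 100 * water mass / dry mass
Step 3: w = 100 * 43.3 / 272.6 = 15.9%

15.9


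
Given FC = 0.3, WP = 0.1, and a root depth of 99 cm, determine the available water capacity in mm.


Step 1: Available water = (FC - WP) * depth * 10
Step 2: AW = (0.3 - 0.1) * 99 * 10
Step 3: AW = 0.2 * 99 * 10
Step 4: AW = 198.0 mm

198.0


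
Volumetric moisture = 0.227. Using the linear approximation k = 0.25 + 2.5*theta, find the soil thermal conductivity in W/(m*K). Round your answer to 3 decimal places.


Step 1: k = 0.25 + 2.5 * theta
Step 2: k = 0.25 + 2.5 * 0.227
Step 3: k = 0.25 + 0.568
Step 4: k = 0.818 W/(m*K)

0.818


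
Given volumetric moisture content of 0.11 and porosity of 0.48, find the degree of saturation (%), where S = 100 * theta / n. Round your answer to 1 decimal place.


Step 1: S = 100 * theta_v / n
Step 2: S = 100 * 0.11 / 0.48
Step 3: S = 22.9%

22.9


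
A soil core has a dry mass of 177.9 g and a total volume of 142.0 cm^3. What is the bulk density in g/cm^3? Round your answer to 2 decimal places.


Step 1: Identify the formula: BD = dry mass / volume
Step 2: Substitute values: BD = 177.9 / 142.0
Step 3: BD = 1.25 g/cm^3

1.25


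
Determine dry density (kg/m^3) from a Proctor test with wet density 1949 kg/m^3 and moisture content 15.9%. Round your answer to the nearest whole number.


Step 1: Dry density = wet density / (1 + w/100)
Step 2: Dry density = 1949 / (1 + 15.9/100)
Step 3: Dry density = 1949 / 1.159
Step 4: Dry density = 1682 kg/m^3

1682


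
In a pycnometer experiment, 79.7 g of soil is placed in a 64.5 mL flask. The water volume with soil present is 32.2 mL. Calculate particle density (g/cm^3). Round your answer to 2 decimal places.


Step 1: Volume of solids = flask volume - water volume with soil
Step 2: V_solids = 64.5 - 32.2 = 32.3 mL
Step 3: Particle density = mass / V_solids = 79.7 / 32.3 = 2.47 g/cm^3

2.47


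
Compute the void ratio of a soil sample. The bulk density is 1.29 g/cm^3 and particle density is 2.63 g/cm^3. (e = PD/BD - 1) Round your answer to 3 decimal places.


Step 1: e = PD / BD - 1
Step 2: e = 2.63 / 1.29 - 1
Step 3: e = 2.03876 - 1
Step 4: e = 1.039

1.039


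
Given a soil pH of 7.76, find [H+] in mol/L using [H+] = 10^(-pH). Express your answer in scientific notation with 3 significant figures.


Step 1: [H+] = 10^(-pH)
Step 2: [H+] = 10^(-7.76)
Step 3: [H+] = 1.74e-08 mol/L

1.74e-08


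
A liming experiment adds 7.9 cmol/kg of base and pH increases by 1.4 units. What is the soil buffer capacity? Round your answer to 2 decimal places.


Step 1: BC = change in base / change in pH
Step 2: BC = 7.9 / 1.4
Step 3: BC = 5.64 cmol/(kg*pH unit)

5.64


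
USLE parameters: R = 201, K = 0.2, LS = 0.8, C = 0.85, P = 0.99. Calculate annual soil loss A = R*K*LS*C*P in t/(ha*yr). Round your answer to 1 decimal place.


Step 1: A = R * K * LS * C * P
Step 2: R * K = 201 * 0.2 = 40.2
Step 3: (R*K) * LS = 40.2 * 0.8 = 32.16
Step 4: * C * P = 32.16 * 0.85 * 0.99 = 27.1
Step 5: A = 27.1 t/(ha*yr)

27.1


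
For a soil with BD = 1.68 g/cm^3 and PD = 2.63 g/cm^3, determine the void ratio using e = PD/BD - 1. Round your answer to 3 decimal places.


Step 1: e = PD / BD - 1
Step 2: e = 2.63 / 1.68 - 1
Step 3: e = 1.56548 - 1
Step 4: e = 0.565

0.565


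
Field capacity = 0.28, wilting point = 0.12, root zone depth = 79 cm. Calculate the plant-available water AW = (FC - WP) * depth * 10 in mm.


Step 1: Available water = (FC - WP) * depth * 10
Step 2: AW = (0.28 - 0.12) * 79 * 10
Step 3: AW = 0.16 * 79 * 10
Step 4: AW = 126.4 mm

126.4


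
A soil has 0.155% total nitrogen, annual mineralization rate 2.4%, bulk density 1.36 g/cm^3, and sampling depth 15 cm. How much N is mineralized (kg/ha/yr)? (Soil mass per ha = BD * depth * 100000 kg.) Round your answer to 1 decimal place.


Step 1: Soil mass per ha = BD * depth * 100000 = 1.36 * 15 * 100000 = 2040000 kg
Step 2: Total N pool = soil mass * N%/100 = 2040000 * 0.155/100 = 3162.0 kg/ha
Step 3: N mineralized = N pool * rate%/100 = 3162.0 * 2.4/100 = 75.9 kg/ha/yr

75.9


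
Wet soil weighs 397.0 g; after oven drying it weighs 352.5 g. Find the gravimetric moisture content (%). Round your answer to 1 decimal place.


Step 1: Water mass = wet - dry = 397.0 - 352.5 = 44.5 g
Step 2: w = 100 * water mass / dry mass
Step 3: w = 100 * 44.5 / 352.5 = 12.6%

12.6


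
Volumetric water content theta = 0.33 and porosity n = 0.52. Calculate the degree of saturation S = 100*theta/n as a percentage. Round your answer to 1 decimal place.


Step 1: S = 100 * theta_v / n
Step 2: S = 100 * 0.33 / 0.52
Step 3: S = 63.5%

63.5


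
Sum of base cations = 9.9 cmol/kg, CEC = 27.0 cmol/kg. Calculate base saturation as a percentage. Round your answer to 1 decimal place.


Step 1: BS = 100 * (sum of bases) / CEC
Step 2: BS = 100 * 9.9 / 27.0
Step 3: BS = 36.7%

36.7


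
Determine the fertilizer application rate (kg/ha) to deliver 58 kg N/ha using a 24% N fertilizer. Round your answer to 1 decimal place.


Step 1: Fertilizer rate = target N / (N content / 100)
Step 2: Rate = 58 / (24 / 100)
Step 3: Rate = 58 / 0.24
Step 4: Rate = 241.7 kg/ha

241.7


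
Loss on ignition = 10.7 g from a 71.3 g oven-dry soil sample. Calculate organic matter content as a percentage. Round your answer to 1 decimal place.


Step 1: OM% = 100 * LOI / sample mass
Step 2: OM = 100 * 10.7 / 71.3
Step 3: OM = 15.0%

15.0


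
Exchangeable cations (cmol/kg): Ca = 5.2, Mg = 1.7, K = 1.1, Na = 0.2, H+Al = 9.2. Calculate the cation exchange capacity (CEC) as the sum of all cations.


Step 1: CEC = Ca + Mg + K + Na + (H+Al)
Step 2: CEC = 5.2 + 1.7 + 1.1 + 0.2 + 9.2
Step 3: CEC = 17.4 cmol/kg

17.4


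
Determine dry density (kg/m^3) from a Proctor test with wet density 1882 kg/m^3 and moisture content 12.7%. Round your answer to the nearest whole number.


Step 1: Dry density = wet density / (1 + w/100)
Step 2: Dry density = 1882 / (1 + 12.7/100)
Step 3: Dry density = 1882 / 1.127
Step 4: Dry density = 1670 kg/m^3

1670


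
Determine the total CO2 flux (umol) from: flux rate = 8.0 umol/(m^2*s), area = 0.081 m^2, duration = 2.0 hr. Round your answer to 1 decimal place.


Step 1: Convert time to seconds: 2.0 hr * 3600 = 7200.0 s
Step 2: Total = flux * area * time_s
Step 3: Total = 8.0 * 0.081 * 7200.0
Step 4: Total = 4665.6 umol

4665.6


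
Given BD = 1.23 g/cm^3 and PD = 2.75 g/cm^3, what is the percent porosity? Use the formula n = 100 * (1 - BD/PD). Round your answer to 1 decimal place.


Step 1: Formula: n = 100 * (1 - BD / PD)
Step 2: n = 100 * (1 - 1.23 / 2.75)
Step 3: n = 100 * (1 - 0.44727)
Step 4: n = 55.3%

55.3


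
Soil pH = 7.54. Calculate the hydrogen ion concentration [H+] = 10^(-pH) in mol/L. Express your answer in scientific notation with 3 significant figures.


Step 1: [H+] = 10^(-pH)
Step 2: [H+] = 10^(-7.54)
Step 3: [H+] = 2.88e-08 mol/L

2.88e-08


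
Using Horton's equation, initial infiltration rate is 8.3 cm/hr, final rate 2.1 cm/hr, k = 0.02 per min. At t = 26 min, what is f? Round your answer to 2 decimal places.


Step 1: f = fc + (f0 - fc) * exp(-k * t)
Step 2: exp(-0.02 * 26) = 0.594521
Step 3: f = 2.1 + (8.3 - 2.1) * 0.594521
Step 4: f = 2.1 + 6.2 * 0.594521
Step 5: f = 5.79 cm/hr

5.79


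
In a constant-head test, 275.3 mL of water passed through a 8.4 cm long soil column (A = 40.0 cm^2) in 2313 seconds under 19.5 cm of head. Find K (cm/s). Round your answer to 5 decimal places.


Step 1: K = Q * L / (A * t * h)
Step 2: Numerator = 275.3 * 8.4 = 2312.52
Step 3: Denominator = 40.0 * 2313 * 19.5 = 1804140.0
Step 4: K = 2312.52 / 1804140.0 = 0.00128 cm/s

0.00128


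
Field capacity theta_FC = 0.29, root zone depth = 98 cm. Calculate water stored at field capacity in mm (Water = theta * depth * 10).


Step 1: Water (mm) = theta_FC * depth (cm) * 10
Step 2: Water = 0.29 * 98 * 10
Step 3: Water = 284.2 mm

284.2


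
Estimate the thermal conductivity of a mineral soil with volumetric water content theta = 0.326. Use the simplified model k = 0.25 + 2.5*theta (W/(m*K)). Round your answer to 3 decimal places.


Step 1: k = 0.25 + 2.5 * theta
Step 2: k = 0.25 + 2.5 * 0.326
Step 3: k = 0.25 + 0.815
Step 4: k = 1.065 W/(m*K)

1.065


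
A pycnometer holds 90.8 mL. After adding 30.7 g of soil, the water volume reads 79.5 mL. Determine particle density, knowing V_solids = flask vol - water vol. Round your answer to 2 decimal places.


Step 1: Volume of solids = flask volume - water volume with soil
Step 2: V_solids = 90.8 - 79.5 = 11.3 mL
Step 3: Particle density = mass / V_solids = 30.7 / 11.3 = 2.72 g/cm^3

2.72


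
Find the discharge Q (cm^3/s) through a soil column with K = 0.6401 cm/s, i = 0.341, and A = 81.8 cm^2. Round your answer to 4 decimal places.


Step 1: Apply Darcy's law: Q = K * i * A
Step 2: Q = 0.6401 * 0.341 * 81.8
Step 3: Q = 17.8548 cm^3/s

17.8548


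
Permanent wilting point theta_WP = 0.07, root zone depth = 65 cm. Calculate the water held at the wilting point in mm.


Step 1: Water (mm) = theta_WP * depth * 10
Step 2: Water = 0.07 * 65 * 10
Step 3: Water = 45.5 mm

45.5


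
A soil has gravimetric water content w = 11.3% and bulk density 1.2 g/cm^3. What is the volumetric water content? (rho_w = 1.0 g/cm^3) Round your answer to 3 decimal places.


Step 1: theta = (w / 100) * BD / rho_w
Step 2: theta = (11.3 / 100) * 1.2 / 1.0
Step 3: theta = 0.113 * 1.2
Step 4: theta = 0.136

0.136


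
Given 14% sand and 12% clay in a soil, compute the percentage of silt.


Step 1: sand + silt + clay = 100%
Step 2: silt = 100 - sand - clay
Step 3: silt = 100 - 14 - 12
Step 4: silt = 74%

74


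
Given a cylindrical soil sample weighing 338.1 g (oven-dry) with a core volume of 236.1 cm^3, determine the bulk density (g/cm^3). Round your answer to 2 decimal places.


Step 1: Identify the formula: BD = dry mass / volume
Step 2: Substitute values: BD = 338.1 / 236.1
Step 3: BD = 1.43 g/cm^3

1.43


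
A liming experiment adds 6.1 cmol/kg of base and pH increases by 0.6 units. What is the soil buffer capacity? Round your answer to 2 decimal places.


Step 1: BC = change in base / change in pH
Step 2: BC = 6.1 / 0.6
Step 3: BC = 10.17 cmol/(kg*pH unit)

10.17


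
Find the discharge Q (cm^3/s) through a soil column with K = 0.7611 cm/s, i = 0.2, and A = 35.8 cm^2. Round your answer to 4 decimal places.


Step 1: Apply Darcy's law: Q = K * i * A
Step 2: Q = 0.7611 * 0.2 * 35.8
Step 3: Q = 5.4495 cm^3/s

5.4495


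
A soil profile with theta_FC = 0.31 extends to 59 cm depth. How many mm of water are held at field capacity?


Step 1: Water (mm) = theta_FC * depth (cm) * 10
Step 2: Water = 0.31 * 59 * 10
Step 3: Water = 182.9 mm

182.9


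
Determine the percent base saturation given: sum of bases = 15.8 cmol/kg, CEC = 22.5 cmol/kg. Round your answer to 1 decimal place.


Step 1: BS = 100 * (sum of bases) / CEC
Step 2: BS = 100 * 15.8 / 22.5
Step 3: BS = 70.2%

70.2


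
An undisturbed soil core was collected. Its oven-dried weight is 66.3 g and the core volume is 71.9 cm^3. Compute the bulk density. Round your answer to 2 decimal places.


Step 1: Identify the formula: BD = dry mass / volume
Step 2: Substitute values: BD = 66.3 / 71.9
Step 3: BD = 0.92 g/cm^3

0.92


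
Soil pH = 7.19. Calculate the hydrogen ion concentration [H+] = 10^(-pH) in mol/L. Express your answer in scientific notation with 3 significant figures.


Step 1: [H+] = 10^(-pH)
Step 2: [H+] = 10^(-7.19)
Step 3: [H+] = 6.46e-08 mol/L

6.46e-08


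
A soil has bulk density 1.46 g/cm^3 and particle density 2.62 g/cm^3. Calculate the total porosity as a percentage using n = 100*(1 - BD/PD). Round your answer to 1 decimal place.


Step 1: Formula: n = 100 * (1 - BD / PD)
Step 2: n = 100 * (1 - 1.46 / 2.62)
Step 3: n = 100 * (1 - 0.55725)
Step 4: n = 44.3%

44.3


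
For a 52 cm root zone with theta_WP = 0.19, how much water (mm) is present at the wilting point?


Step 1: Water (mm) = theta_WP * depth * 10
Step 2: Water = 0.19 * 52 * 10
Step 3: Water = 98.8 mm

98.8


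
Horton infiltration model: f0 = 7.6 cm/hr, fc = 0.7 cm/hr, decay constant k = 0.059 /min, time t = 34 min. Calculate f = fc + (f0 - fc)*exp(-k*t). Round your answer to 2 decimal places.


Step 1: f = fc + (f0 - fc) * exp(-k * t)
Step 2: exp(-0.059 * 34) = 0.134526
Step 3: f = 0.7 + (7.6 - 0.7) * 0.134526
Step 4: f = 0.7 + 6.9 * 0.134526
Step 5: f = 1.63 cm/hr

1.63


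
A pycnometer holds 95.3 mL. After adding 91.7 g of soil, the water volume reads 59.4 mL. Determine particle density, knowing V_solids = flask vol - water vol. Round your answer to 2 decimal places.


Step 1: Volume of solids = flask volume - water volume with soil
Step 2: V_solids = 95.3 - 59.4 = 35.9 mL
Step 3: Particle density = mass / V_solids = 91.7 / 35.9 = 2.55 g/cm^3

2.55


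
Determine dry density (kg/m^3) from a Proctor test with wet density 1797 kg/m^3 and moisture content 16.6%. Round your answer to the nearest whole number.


Step 1: Dry density = wet density / (1 + w/100)
Step 2: Dry density = 1797 / (1 + 16.6/100)
Step 3: Dry density = 1797 / 1.166
Step 4: Dry density = 1541 kg/m^3

1541


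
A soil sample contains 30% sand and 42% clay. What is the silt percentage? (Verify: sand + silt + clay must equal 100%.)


Step 1: sand + silt + clay = 100%
Step 2: silt = 100 - sand - clay
Step 3: silt = 100 - 30 - 42
Step 4: silt = 28%

28


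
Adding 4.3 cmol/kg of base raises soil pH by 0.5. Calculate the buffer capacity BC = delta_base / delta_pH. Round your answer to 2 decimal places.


Step 1: BC = change in base / change in pH
Step 2: BC = 4.3 / 0.5
Step 3: BC = 8.6 cmol/(kg*pH unit)

8.6


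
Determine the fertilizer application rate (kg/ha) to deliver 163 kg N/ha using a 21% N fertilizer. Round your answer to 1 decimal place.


Step 1: Fertilizer rate = target N / (N content / 100)
Step 2: Rate = 163 / (21 / 100)
Step 3: Rate = 163 / 0.21
Step 4: Rate = 776.2 kg/ha

776.2


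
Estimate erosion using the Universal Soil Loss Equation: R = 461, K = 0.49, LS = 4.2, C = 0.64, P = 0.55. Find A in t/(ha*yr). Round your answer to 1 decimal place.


Step 1: A = R * K * LS * C * P
Step 2: R * K = 461 * 0.49 = 225.89
Step 3: (R*K) * LS = 225.89 * 4.2 = 948.738
Step 4: * C * P = 948.738 * 0.64 * 0.55 = 334.0
Step 5: A = 334.0 t/(ha*yr)

334.0


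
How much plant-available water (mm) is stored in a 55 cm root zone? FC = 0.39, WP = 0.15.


Step 1: Available water = (FC - WP) * depth * 10
Step 2: AW = (0.39 - 0.15) * 55 * 10
Step 3: AW = 0.24 * 55 * 10
Step 4: AW = 132.0 mm

132.0


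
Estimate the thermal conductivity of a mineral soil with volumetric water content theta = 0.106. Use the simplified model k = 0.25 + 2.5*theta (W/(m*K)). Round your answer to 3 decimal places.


Step 1: k = 0.25 + 2.5 * theta
Step 2: k = 0.25 + 2.5 * 0.106
Step 3: k = 0.25 + 0.265
Step 4: k = 0.515 W/(m*K)

0.515


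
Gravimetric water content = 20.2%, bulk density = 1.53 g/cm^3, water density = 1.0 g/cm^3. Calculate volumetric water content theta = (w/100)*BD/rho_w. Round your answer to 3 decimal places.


Step 1: theta = (w / 100) * BD / rho_w
Step 2: theta = (20.2 / 100) * 1.53 / 1.0
Step 3: theta = 0.202 * 1.53
Step 4: theta = 0.309

0.309


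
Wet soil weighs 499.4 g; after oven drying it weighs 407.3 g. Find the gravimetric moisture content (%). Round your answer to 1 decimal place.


Step 1: Water mass = wet - dry = 499.4 - 407.3 = 92.1 g
Step 2: w = 100 * water mass / dry mass
Step 3: w = 100 * 92.1 / 407.3 = 22.6%

22.6


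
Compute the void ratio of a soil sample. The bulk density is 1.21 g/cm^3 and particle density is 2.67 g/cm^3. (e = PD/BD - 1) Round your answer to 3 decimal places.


Step 1: e = PD / BD - 1
Step 2: e = 2.67 / 1.21 - 1
Step 3: e = 2.20661 - 1
Step 4: e = 1.207

1.207


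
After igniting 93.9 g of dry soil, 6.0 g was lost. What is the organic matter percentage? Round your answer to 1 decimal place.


Step 1: OM% = 100 * LOI / sample mass
Step 2: OM = 100 * 6.0 / 93.9
Step 3: OM = 6.4%

6.4


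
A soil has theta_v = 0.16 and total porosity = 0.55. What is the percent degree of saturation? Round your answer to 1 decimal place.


Step 1: S = 100 * theta_v / n
Step 2: S = 100 * 0.16 / 0.55
Step 3: S = 29.1%

29.1


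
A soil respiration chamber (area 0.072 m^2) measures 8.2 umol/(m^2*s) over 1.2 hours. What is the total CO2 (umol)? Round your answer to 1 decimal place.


Step 1: Convert time to seconds: 1.2 hr * 3600 = 4320.0 s
Step 2: Total = flux * area * time_s
Step 3: Total = 8.2 * 0.072 * 4320.0
Step 4: Total = 2550.5 umol

2550.5


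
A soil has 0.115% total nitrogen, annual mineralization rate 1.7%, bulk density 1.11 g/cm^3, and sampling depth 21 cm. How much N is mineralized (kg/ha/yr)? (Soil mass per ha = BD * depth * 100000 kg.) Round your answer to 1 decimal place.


Step 1: Soil mass per ha = BD * depth * 100000 = 1.11 * 21 * 100000 = 2331000 kg
Step 2: Total N pool = soil mass * N%/100 = 2331000 * 0.115/100 = 2680.65 kg/ha
Step 3: N mineralized = N pool * rate%/100 = 2680.65 * 1.7/100 = 45.6 kg/ha/yr

45.6


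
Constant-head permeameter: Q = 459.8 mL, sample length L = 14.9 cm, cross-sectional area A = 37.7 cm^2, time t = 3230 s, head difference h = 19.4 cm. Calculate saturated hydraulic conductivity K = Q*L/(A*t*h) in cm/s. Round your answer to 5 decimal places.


Step 1: K = Q * L / (A * t * h)
Step 2: Numerator = 459.8 * 14.9 = 6851.02
Step 3: Denominator = 37.7 * 3230 * 19.4 = 2362357.4
Step 4: K = 6851.02 / 2362357.4 = 0.0029 cm/s

0.0029


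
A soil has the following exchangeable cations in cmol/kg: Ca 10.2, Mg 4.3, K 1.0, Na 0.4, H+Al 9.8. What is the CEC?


Step 1: CEC = Ca + Mg + K + Na + (H+Al)
Step 2: CEC = 10.2 + 4.3 + 1.0 + 0.4 + 9.8
Step 3: CEC = 25.7 cmol/kg

25.7


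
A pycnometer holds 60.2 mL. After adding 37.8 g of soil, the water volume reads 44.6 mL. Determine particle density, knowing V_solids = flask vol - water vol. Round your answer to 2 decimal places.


Step 1: Volume of solids = flask volume - water volume with soil
Step 2: V_solids = 60.2 - 44.6 = 15.6 mL
Step 3: Particle density = mass / V_solids = 37.8 / 15.6 = 2.42 g/cm^3

2.42


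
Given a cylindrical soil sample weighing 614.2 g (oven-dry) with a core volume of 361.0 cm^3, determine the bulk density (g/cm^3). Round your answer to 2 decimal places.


Step 1: Identify the formula: BD = dry mass / volume
Step 2: Substitute values: BD = 614.2 / 361.0
Step 3: BD = 1.7 g/cm^3

1.7


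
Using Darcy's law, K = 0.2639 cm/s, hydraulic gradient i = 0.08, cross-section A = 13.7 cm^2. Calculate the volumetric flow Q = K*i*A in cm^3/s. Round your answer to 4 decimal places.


Step 1: Apply Darcy's law: Q = K * i * A
Step 2: Q = 0.2639 * 0.08 * 13.7
Step 3: Q = 0.2892 cm^3/s

0.2892


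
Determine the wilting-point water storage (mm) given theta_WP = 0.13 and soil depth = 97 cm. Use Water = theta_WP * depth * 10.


Step 1: Water (mm) = theta_WP * depth * 10
Step 2: Water = 0.13 * 97 * 10
Step 3: Water = 126.1 mm

126.1


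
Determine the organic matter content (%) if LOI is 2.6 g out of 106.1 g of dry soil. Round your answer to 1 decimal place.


Step 1: OM% = 100 * LOI / sample mass
Step 2: OM = 100 * 2.6 / 106.1
Step 3: OM = 2.5%

2.5


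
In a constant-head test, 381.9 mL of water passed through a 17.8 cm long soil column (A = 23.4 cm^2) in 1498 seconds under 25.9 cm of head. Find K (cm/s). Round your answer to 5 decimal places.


Step 1: K = Q * L / (A * t * h)
Step 2: Numerator = 381.9 * 17.8 = 6797.82
Step 3: Denominator = 23.4 * 1498 * 25.9 = 907877.88
Step 4: K = 6797.82 / 907877.88 = 0.00749 cm/s

0.00749


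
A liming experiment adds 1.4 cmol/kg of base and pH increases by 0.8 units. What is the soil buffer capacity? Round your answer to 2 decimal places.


Step 1: BC = change in base / change in pH
Step 2: BC = 1.4 / 0.8
Step 3: BC = 1.75 cmol/(kg*pH unit)

1.75


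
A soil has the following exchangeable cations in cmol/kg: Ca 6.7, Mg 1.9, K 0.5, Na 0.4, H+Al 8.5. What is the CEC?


Step 1: CEC = Ca + Mg + K + Na + (H+Al)
Step 2: CEC = 6.7 + 1.9 + 0.5 + 0.4 + 8.5
Step 3: CEC = 18.0 cmol/kg

18.0
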